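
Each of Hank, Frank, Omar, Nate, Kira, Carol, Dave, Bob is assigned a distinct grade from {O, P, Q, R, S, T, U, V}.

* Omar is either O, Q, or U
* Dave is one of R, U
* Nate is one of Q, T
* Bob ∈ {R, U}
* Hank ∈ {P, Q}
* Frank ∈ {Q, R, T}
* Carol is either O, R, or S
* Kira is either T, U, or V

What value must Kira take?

V

The 8 variables draw from only 8 values {O, P, Q, R, S, T, U, V}, so each is used; only Hank can be P, hence Hank = P.
Among the 7 still-open variables, S fits only Carol (and all 7 values in {O, Q, R, S, T, U, V} must be used), so Carol = S.
Among the 6 still-open variables, O fits only Omar (and all 6 values in {O, Q, R, T, U, V} must be used), so Omar = O.
The 5 still-open variables together cover exactly {Q, R, T, U, V} — 5 values for 5 variables — and V appears only in Kira's list, so Kira = V.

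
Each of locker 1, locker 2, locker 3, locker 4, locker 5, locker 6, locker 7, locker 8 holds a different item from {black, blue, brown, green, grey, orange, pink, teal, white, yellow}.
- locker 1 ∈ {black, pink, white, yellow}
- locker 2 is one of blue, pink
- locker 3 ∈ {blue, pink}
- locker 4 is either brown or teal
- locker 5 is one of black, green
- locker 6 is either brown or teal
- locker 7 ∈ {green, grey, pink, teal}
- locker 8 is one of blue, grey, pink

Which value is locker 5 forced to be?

black

locker 2 and locker 3 share exactly the 2 values {blue, pink}; by pigeonhole those values go to them, so strike blue, pink from locker 1, locker 7, locker 8.
That leaves locker 8 = grey. Remove grey from locker 7.
locker 4 and locker 6 between them cover only {brown, teal} — a naked pair. Remove those values from locker 7.
That leaves locker 7 = green. Remove green from locker 5.
So locker 5 = black.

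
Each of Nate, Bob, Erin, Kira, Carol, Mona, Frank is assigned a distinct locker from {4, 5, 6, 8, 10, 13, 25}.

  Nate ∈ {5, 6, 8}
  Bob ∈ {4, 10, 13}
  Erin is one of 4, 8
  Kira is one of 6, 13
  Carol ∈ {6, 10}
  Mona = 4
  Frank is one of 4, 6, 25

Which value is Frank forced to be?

25

Mona's domain is down to {4}, so Mona = 4. Remove 4 from Bob, Erin, Frank.
That leaves Erin = 8. Strike 8 from Nate.
The 5 still-open variables together cover exactly {5, 6, 10, 13, 25} — 5 values for 5 variables — and 5 appears only in Nate's list, so Nate = 5.
The 4 still-open variables together cover exactly {6, 10, 13, 25} — 4 values for 4 variables — and 25 appears only in Frank's list, so Frank = 25.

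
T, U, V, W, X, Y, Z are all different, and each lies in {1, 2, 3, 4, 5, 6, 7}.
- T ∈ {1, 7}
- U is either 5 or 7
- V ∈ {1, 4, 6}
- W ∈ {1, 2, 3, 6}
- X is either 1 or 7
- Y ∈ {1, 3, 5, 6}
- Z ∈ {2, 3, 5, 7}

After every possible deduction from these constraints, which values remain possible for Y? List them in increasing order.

The 7 variables draw from only 7 values {1, 2, 3, 4, 5, 6, 7}, so each is used; only V can be 4, hence V = 4.
T and X between them cover only {1, 7} — a naked pair. Remove those values from U, W, Y, Z.
U must be 5 (only option left). So Y, Z can't be 5.
No further eliminations apply; Y can still be any of 3, 6.

3, 6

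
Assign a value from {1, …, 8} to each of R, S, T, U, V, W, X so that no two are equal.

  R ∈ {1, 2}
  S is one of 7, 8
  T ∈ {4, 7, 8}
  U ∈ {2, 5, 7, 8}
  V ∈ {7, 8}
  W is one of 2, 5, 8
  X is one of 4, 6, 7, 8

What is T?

4

The 7 variables draw from only 7 values {1, 2, 4, 5, 6, 7, 8}, so each is used; only R can be 1, hence R = 1.
The 6 still-open variables draw from only 6 values {2, 4, 5, 6, 7, 8}, so each is used; only X can be 6, hence X = 6.
The 5 still-open variables together cover exactly {2, 4, 5, 7, 8} — 5 values for 5 variables — and 4 appears only in T's list, so T = 4.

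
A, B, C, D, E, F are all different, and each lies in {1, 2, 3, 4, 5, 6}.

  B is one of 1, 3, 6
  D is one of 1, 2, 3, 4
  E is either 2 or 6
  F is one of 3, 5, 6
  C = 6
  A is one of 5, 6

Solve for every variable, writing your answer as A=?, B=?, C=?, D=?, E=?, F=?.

C has just one choice, so C = 6. Strike 6 from A, B, E, F.
That leaves E = 2. Remove 2 from D.
A must be 5 (only option left). Eliminate 5 elsewhere: F.
F has just one choice, so F = 3. Eliminate 3 elsewhere: B, D.
B's domain is down to {1}, so B = 1. Strike 1 from D.
D's domain is down to {4}, so D = 4.

A=5, B=1, C=6, D=4, E=2, F=3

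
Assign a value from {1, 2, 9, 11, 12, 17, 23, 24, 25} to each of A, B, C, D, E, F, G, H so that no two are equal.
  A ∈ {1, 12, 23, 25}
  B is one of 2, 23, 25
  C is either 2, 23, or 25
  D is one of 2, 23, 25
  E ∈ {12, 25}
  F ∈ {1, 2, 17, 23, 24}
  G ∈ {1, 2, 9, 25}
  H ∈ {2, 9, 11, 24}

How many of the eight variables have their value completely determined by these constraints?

3

B, C, D share exactly the 3 values {2, 23, 25}; by pigeonhole those values go to them, so strike 2, 23, 25 from A, E, F, G, H.
E must be 12 (only option left). Remove 12 from A.
That leaves A = 1. Eliminate 1 elsewhere: F, G.
G's domain is down to {9}, so G = 9. So H can't be 9.
Determined: A=1, E=12, G=9. The other variables each still have more than one consistent value. That makes 3.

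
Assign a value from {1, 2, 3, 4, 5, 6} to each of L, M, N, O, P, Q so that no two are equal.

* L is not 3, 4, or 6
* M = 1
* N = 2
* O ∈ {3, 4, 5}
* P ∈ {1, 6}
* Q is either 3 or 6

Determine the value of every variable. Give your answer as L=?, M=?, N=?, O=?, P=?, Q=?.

M's domain is down to {1}, so M = 1. Remove 1 from L, P.
N has just one choice, so N = 2. Strike 2 from L.
P has just one choice, so P = 6. Strike 6 from Q.
Q has just one choice, so Q = 3. So O can't be 3.
L must be 5 (only option left). Strike 5 from O.
O has just one choice, so O = 4.

L=5, M=1, N=2, O=4, P=6, Q=3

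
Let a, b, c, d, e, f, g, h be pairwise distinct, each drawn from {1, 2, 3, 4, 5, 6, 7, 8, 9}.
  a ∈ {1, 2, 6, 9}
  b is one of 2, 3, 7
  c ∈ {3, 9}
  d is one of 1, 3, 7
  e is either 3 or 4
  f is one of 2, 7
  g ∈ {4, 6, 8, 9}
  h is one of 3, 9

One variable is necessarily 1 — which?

The 8 variables draw from only 8 values {1, 2, 3, 4, 6, 7, 8, 9}, so each is used; only g can be 8, hence g = 8.
The 7 still-open variables draw from only 7 values {1, 2, 3, 4, 6, 7, 9}, so each is used; only e can be 4, hence e = 4.
The 6 still-open variables draw from only 6 values {1, 2, 3, 6, 7, 9}, so each is used; only a can be 6, hence a = 6.
The 5 still-open variables together cover exactly {1, 2, 3, 7, 9} — 5 values for 5 variables — and 1 appears only in d's list, so d = 1.

d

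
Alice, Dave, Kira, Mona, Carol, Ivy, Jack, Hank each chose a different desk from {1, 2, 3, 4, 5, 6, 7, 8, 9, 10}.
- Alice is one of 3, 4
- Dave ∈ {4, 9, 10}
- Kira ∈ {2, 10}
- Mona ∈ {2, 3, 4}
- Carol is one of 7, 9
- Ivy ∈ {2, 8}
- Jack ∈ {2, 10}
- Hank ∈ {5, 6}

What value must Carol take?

The 2 variables Kira and Jack are confined to {2, 10}, which locks those values in; drop them from Dave, Mona, Ivy.
Ivy has just one choice, so Ivy = 8.
Alice and Mona between them cover only {3, 4} — a naked pair. Remove those values from Dave.
That leaves Dave = 9. So Carol can't be 9.
So Carol = 7.

7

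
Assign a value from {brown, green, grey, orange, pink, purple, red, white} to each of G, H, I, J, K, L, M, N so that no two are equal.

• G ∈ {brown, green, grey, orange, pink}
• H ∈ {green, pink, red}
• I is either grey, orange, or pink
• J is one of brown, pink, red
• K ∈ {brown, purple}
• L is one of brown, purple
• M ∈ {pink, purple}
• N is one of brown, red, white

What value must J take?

The 8 variables together cover exactly {brown, green, grey, orange, pink, purple, red, white} — 8 values for 8 variables — and white appears only in N's list, so N = white.
K and L between them cover only {brown, purple} — a naked pair. Remove those values from G, J, M.
M must be pink (only option left). Strike pink from G, H, I, J.
So J = red.

red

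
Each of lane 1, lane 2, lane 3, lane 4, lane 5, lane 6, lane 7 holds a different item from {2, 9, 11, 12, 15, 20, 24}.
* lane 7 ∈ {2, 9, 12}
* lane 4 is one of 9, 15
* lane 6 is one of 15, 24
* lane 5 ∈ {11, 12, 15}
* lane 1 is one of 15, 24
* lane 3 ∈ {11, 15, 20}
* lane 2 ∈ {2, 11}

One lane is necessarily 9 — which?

The 7 variables draw from only 7 values {2, 9, 11, 12, 15, 20, 24}, so each is used; only lane 3 can be 20, hence lane 3 = 20.
lane 1 and lane 6 share exactly the 2 values {15, 24}; by pigeonhole those values go to them, so strike 15, 24 from lane 4, lane 5.
So 9 goes to lane 4.

lane 4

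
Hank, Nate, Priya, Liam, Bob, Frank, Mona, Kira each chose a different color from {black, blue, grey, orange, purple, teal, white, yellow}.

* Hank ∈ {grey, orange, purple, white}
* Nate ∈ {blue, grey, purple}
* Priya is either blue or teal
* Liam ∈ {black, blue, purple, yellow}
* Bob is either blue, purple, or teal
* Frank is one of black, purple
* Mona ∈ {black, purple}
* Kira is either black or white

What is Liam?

Among the 8 variables, orange fits only Hank (and all 8 values in {black, blue, grey, orange, purple, teal, white, yellow} must be used), so Hank = orange.
Among the 7 still-open variables, grey fits only Nate (and all 7 values in {black, blue, grey, purple, teal, white, yellow} must be used), so Nate = grey.
Among the 6 still-open variables, white fits only Kira (and all 6 values in {black, blue, purple, teal, white, yellow} must be used), so Kira = white.
Among the 5 still-open variables, yellow fits only Liam (and all 5 values in {black, blue, purple, teal, yellow} must be used), so Liam = yellow.

yellow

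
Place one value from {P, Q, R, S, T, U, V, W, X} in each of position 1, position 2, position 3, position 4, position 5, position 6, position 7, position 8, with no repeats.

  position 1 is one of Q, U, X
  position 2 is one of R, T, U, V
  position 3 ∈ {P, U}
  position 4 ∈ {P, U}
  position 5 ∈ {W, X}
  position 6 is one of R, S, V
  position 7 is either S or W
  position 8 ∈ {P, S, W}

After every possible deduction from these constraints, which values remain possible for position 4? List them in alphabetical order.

P, U

The 2 variables position 3 and position 4 are confined to {P, U}, which locks those values in; drop them from position 1, position 2, position 8.
position 7 and position 8 share exactly the 2 values {S, W}; by pigeonhole those values go to them, so strike S, W from position 5, position 6.
That leaves position 5 = X. Strike X from position 1.
That leaves position 1 = Q.
No further eliminations apply; position 4 can still be any of P, U.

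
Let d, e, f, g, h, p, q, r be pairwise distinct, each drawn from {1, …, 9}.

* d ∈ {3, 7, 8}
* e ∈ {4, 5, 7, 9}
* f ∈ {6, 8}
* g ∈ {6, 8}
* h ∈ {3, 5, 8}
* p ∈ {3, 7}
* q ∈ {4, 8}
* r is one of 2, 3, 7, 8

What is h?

5

The 8 variables together cover exactly {2, 3, 4, 5, 6, 7, 8, 9} — 8 values for 8 variables — and 2 appears only in r's list, so r = 2.
The 7 still-open variables draw from only 7 values {3, 4, 5, 6, 7, 8, 9}, so each is used; only e can be 9, hence e = 9.
Among the 6 still-open variables, 4 fits only q (and all 6 values in {3, 4, 5, 6, 7, 8} must be used), so q = 4.
The 5 still-open variables draw from only 5 values {3, 5, 6, 7, 8}, so each is used; only h can be 5, hence h = 5.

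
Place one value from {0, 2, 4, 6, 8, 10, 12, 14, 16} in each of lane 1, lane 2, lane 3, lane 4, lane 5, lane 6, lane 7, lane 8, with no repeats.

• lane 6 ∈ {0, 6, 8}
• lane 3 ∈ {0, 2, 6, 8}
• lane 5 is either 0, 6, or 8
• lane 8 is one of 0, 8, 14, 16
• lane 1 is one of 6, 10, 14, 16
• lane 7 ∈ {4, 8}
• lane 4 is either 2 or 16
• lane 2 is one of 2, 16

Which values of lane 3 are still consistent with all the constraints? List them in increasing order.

0, 6, 8

Among the 8 variables, 4 fits only lane 7 (and all 8 values in {0, 2, 4, 6, 8, 10, 14, 16} must be used), so lane 7 = 4.
The 7 still-open variables draw from only 7 values {0, 2, 6, 8, 10, 14, 16}, so each is used; only lane 1 can be 10, hence lane 1 = 10.
Among the 6 still-open variables, 14 fits only lane 8 (and all 6 values in {0, 2, 6, 8, 14, 16} must be used), so lane 8 = 14.
lane 2 and lane 4 share exactly the 2 values {2, 16}; by pigeonhole those values go to them, so strike 2, 16 from lane 3.
No further eliminations apply; lane 3 can still be any of 0, 6, 8.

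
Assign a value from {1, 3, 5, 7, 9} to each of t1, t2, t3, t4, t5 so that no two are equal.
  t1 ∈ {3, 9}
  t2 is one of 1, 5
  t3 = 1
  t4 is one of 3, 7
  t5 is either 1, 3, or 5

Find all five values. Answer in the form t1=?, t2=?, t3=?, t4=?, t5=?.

t1=9, t2=5, t3=1, t4=7, t5=3

t3 must be 1 (only option left). Remove 1 from t2, t5.
t2's domain is down to {5}, so t2 = 5. So t5 can't be 5.
t5's domain is down to {3}, so t5 = 3. Strike 3 from t1, t4.
t1's domain is down to {9}, so t1 = 9.
t4 has just one choice, so t4 = 7.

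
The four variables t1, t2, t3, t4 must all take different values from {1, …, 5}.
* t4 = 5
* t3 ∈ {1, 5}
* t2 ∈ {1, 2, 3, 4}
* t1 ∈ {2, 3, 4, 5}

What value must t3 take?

1

t4 must be 5 (only option left). So t1, t3 can't be 5.
So t3 = 1.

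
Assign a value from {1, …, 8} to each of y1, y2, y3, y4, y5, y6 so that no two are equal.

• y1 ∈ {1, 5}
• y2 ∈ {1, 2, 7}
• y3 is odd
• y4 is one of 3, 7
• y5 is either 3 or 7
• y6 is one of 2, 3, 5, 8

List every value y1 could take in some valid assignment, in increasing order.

The 6 variables together cover exactly {1, 2, 3, 5, 7, 8} — 6 values for 6 variables — and 8 appears only in y6's list, so y6 = 8.
The 5 still-open variables draw from only 5 values {1, 2, 3, 5, 7}, so each is used; only y2 can be 2, hence y2 = 2.
The 2 variables y4 and y5 are confined to {3, 7}, which locks those values in; drop them from y3.
No further eliminations apply; y1 can still be any of 1, 5.

1, 5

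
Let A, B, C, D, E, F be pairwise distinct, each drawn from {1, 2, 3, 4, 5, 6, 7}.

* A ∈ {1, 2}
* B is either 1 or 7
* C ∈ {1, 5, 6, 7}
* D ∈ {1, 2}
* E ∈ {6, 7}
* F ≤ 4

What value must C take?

5

A and D share exactly the 2 values {1, 2}; by pigeonhole those values go to them, so strike 1, 2 from B, C, F.
B has just one choice, so B = 7. Eliminate 7 elsewhere: C, E.
E has just one choice, so E = 6. Remove 6 from C.
So C = 5.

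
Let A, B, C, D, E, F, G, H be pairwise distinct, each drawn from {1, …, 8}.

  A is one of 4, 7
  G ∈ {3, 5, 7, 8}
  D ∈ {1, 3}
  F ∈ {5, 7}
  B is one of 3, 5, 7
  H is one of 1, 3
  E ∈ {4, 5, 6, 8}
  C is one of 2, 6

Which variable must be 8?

G

The 8 variables draw from only 8 values {1, 2, 3, 4, 5, 6, 7, 8}, so each is used; only C can be 2, hence C = 2.
The 7 still-open variables together cover exactly {1, 3, 4, 5, 6, 7, 8} — 7 values for 7 variables — and 6 appears only in E's list, so E = 6.
Among the 6 still-open variables, 4 fits only A (and all 6 values in {1, 3, 4, 5, 7, 8} must be used), so A = 4.
The 5 still-open variables together cover exactly {1, 3, 5, 7, 8} — 5 values for 5 variables — and 8 appears only in G's list, so G = 8.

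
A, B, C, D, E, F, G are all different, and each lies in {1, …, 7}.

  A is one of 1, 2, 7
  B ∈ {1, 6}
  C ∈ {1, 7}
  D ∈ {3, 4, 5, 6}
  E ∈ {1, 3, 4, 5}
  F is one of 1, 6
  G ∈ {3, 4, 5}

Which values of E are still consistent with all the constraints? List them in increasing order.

3, 4, 5

Among the 7 variables, 2 fits only A (and all 7 values in {1, 2, 3, 4, 5, 6, 7} must be used), so A = 2.
Among the 6 still-open variables, 7 fits only C (and all 6 values in {1, 3, 4, 5, 6, 7} must be used), so C = 7.
The 2 variables B and F are confined to {1, 6}, which locks those values in; drop them from D, E.
No further eliminations apply; E can still be any of 3, 4, 5.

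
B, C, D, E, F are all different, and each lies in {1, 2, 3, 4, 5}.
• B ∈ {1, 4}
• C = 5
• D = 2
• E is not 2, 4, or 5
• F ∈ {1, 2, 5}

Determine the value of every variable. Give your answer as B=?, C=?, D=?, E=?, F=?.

B=4, C=5, D=2, E=3, F=1

C must be 5 (only option left). Remove 5 from F.
That leaves D = 2. Remove 2 from F.
F has just one choice, so F = 1. So B, E can't be 1.
B has just one choice, so B = 4.
That leaves E = 3.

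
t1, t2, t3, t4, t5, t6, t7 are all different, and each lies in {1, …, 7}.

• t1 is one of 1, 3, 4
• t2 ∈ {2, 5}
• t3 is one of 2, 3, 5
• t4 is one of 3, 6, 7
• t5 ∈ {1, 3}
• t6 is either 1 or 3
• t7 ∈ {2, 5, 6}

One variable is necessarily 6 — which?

t7

The 7 variables draw from only 7 values {1, 2, 3, 4, 5, 6, 7}, so each is used; only t1 can be 4, hence t1 = 4.
Among the 6 still-open variables, 7 fits only t4 (and all 6 values in {1, 2, 3, 5, 6, 7} must be used), so t4 = 7.
The 5 still-open variables together cover exactly {1, 2, 3, 5, 6} — 5 values for 5 variables — and 6 appears only in t7's list, so t7 = 6.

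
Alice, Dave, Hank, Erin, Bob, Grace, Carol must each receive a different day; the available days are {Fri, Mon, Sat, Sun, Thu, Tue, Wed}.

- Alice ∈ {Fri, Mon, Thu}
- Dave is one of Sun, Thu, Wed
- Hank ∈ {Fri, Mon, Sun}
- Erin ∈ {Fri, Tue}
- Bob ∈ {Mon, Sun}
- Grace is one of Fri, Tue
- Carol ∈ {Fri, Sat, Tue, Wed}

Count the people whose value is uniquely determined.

3

The 7 variables together cover exactly {Fri, Mon, Sat, Sun, Thu, Tue, Wed} — 7 values for 7 variables — and Sat appears only in Carol's list, so Carol = Sat.
The 6 still-open variables together cover exactly {Fri, Mon, Sun, Thu, Tue, Wed} — 6 values for 6 variables — and Wed appears only in Dave's list, so Dave = Wed.
Among the 5 still-open variables, Thu fits only Alice (and all 5 values in {Fri, Mon, Sun, Thu, Tue} must be used), so Alice = Thu.
The 2 variables Erin and Grace are confined to {Fri, Tue}, which locks those values in; drop them from Hank.
Determined: Alice=Thu, Dave=Wed, Carol=Sat. The other people each still have more than one consistent value. That makes 3.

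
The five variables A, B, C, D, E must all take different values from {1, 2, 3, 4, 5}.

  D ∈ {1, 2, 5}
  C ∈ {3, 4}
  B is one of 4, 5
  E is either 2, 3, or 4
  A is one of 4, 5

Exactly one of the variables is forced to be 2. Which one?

The 5 variables together cover exactly {1, 2, 3, 4, 5} — 5 values for 5 variables — and 1 appears only in D's list, so D = 1.
The 4 still-open variables draw from only 4 values {2, 3, 4, 5}, so each is used; only E can be 2, hence E = 2.

E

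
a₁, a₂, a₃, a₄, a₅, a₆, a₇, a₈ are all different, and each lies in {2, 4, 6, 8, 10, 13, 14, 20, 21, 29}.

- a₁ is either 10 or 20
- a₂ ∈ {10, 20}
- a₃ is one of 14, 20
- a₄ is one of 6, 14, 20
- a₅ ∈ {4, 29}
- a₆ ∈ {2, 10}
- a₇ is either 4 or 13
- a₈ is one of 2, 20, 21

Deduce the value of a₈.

21

a₁ and a₂ share exactly the 2 values {10, 20}; by pigeonhole those values go to them, so strike 10, 20 from a₃, a₄, a₆, a₈.
That leaves a₃ = 14. So a₄ can't be 14.
a₄'s domain is down to {6}, so a₄ = 6.
a₆ has just one choice, so a₆ = 2. Eliminate 2 elsewhere: a₈.
So a₈ = 21.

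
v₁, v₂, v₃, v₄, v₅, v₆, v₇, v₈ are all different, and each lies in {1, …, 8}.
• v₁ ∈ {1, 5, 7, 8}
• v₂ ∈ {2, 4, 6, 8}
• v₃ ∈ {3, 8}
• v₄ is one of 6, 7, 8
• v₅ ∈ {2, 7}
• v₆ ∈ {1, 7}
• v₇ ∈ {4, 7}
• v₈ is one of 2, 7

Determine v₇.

Among the 8 variables, 3 fits only v₃ (and all 8 values in {1, 2, 3, 4, 5, 6, 7, 8} must be used), so v₃ = 3.
The 7 still-open variables together cover exactly {1, 2, 4, 5, 6, 7, 8} — 7 values for 7 variables — and 5 appears only in v₁'s list, so v₁ = 5.
The 6 still-open variables together cover exactly {1, 2, 4, 6, 7, 8} — 6 values for 6 variables — and 1 appears only in v₆'s list, so v₆ = 1.
v₅ and v₈ share exactly the 2 values {2, 7}; by pigeonhole those values go to them, so strike 2, 7 from v₂, v₄, v₇.
So v₇ = 4.

4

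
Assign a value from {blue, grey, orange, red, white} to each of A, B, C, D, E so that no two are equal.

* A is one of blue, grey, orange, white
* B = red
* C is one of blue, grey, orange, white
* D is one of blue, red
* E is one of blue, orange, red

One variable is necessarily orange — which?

B must be red (only option left). Eliminate red elsewhere: D, E.
D's domain is down to {blue}, so D = blue. Strike blue from A, C, E.
So orange goes to E.

E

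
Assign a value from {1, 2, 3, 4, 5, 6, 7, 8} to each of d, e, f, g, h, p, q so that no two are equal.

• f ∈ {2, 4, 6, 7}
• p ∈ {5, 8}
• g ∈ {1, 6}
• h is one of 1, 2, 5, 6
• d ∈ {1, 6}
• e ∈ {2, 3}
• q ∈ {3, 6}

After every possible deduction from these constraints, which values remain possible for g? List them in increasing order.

1, 6

d and g share exactly the 2 values {1, 6}; by pigeonhole those values go to them, so strike 1, 6 from f, h, q.
That leaves q = 3. Remove 3 from e.
That leaves e = 2. Remove 2 from f, h.
h has just one choice, so h = 5. So p can't be 5.
p has just one choice, so p = 8.
No further eliminations apply; g can still be any of 1, 6.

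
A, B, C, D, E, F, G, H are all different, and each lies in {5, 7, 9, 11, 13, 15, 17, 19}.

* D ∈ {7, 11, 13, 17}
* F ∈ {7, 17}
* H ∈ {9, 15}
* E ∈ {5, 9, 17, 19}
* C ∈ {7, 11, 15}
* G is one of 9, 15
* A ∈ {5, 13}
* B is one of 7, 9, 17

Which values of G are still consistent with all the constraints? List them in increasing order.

9, 15

Among the 8 variables, 19 fits only E (and all 8 values in {5, 7, 9, 11, 13, 15, 17, 19} must be used), so E = 19.
The 7 still-open variables together cover exactly {5, 7, 9, 11, 13, 15, 17} — 7 values for 7 variables — and 5 appears only in A's list, so A = 5.
The 6 still-open variables together cover exactly {7, 9, 11, 13, 15, 17} — 6 values for 6 variables — and 13 appears only in D's list, so D = 13.
Among the 5 still-open variables, 11 fits only C (and all 5 values in {7, 9, 11, 15, 17} must be used), so C = 11.
G and H between them cover only {9, 15} — a naked pair. Remove those values from B.
No further eliminations apply; G can still be any of 9, 15.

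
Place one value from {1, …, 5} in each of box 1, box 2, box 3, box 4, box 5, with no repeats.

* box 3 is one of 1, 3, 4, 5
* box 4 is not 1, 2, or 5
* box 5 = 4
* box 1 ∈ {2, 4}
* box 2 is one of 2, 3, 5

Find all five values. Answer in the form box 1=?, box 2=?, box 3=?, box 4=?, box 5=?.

box 1=2, box 2=5, box 3=1, box 4=3, box 5=4

box 5 must be 4 (only option left). Remove 4 from box 1, box 3, box 4.
box 1 has just one choice, so box 1 = 2. Strike 2 from box 2.
That leaves box 4 = 3. Remove 3 from box 2, box 3.
box 2's domain is down to {5}, so box 2 = 5. So box 3 can't be 5.
That leaves box 3 = 1.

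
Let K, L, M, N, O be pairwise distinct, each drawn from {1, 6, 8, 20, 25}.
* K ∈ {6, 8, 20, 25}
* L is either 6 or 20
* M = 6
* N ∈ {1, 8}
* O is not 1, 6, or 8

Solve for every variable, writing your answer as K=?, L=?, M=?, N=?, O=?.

K=8, L=20, M=6, N=1, O=25

M has just one choice, so M = 6. So K, L can't be 6.
That leaves L = 20. Remove 20 from K, O.
That leaves O = 25. Strike 25 from K.
K must be 8 (only option left). Remove 8 from N.
N must be 1 (only option left).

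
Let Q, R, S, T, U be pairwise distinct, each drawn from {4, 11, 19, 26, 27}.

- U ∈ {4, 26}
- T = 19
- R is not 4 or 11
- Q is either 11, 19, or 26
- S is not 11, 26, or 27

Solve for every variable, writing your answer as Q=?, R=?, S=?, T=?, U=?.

Q=11, R=27, S=4, T=19, U=26

T must be 19 (only option left). Strike 19 from Q, R, S.
S has just one choice, so S = 4. Remove 4 from U.
U's domain is down to {26}, so U = 26. Remove 26 from Q, R.
That leaves Q = 11.
R must be 27 (only option left).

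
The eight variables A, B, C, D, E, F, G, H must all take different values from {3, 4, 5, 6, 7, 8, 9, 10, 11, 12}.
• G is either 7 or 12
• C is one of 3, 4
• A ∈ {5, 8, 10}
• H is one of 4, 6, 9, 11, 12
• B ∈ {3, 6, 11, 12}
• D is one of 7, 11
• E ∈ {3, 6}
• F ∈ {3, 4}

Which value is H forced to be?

9

The 2 variables C and F are confined to {3, 4}, which locks those values in; drop them from B, E, H.
E's domain is down to {6}, so E = 6. So B, H can't be 6.
The 3 variables B, D, G are confined to {7, 11, 12}, which locks those values in; drop them from H.
So H = 9.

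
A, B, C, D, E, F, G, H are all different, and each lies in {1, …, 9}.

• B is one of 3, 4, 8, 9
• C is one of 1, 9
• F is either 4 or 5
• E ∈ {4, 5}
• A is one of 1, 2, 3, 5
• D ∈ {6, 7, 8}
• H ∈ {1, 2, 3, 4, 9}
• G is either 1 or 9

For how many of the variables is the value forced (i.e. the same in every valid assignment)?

C and G between them cover only {1, 9} — a naked pair. Remove those values from A, B, H.
E and F share exactly the 2 values {4, 5}; by pigeonhole those values go to them, so strike 4, 5 from A, B, H.
A and H between them cover only {2, 3} — a naked pair. Remove those values from B.
B has just one choice, so B = 8. Strike 8 from D.
Determined: B=8. The other variables each still have more than one consistent value. That makes 1.

1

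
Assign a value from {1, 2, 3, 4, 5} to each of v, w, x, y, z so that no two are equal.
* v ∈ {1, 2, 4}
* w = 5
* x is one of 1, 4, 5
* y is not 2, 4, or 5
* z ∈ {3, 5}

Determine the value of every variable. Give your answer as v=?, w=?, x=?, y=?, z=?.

v=2, w=5, x=4, y=1, z=3

w's domain is down to {5}, so w = 5. Remove 5 from x, z.
That leaves z = 3. Strike 3 from y.
y's domain is down to {1}, so y = 1. Remove 1 from v, x.
That leaves x = 4. Eliminate 4 elsewhere: v.
v's domain is down to {2}, so v = 2.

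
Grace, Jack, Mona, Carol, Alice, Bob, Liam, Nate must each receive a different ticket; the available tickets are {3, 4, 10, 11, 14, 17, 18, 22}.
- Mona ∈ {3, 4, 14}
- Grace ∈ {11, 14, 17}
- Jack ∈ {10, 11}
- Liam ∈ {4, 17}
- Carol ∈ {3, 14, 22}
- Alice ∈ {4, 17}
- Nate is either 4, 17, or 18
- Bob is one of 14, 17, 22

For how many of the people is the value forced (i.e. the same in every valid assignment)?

Among the 8 variables, 10 fits only Jack (and all 8 values in {3, 4, 10, 11, 14, 17, 18, 22} must be used), so Jack = 10.
Among the 7 still-open variables, 11 fits only Grace (and all 7 values in {3, 4, 11, 14, 17, 18, 22} must be used), so Grace = 11.
The 6 still-open variables draw from only 6 values {3, 4, 14, 17, 18, 22}, so each is used; only Nate can be 18, hence Nate = 18.
The 2 variables Alice and Liam are confined to {4, 17}, which locks those values in; drop them from Mona, Bob.
Determined: Grace=11, Jack=10, Nate=18. The other people each still have more than one consistent value. That makes 3.

3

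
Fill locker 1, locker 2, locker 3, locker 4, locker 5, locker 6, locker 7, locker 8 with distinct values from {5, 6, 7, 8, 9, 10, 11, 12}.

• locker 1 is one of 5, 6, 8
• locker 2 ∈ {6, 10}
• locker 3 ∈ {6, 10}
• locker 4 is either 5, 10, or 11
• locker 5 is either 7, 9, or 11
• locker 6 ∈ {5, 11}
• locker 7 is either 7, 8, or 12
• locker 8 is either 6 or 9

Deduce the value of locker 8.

The 8 variables together cover exactly {5, 6, 7, 8, 9, 10, 11, 12} — 8 values for 8 variables — and 12 appears only in locker 7's list, so locker 7 = 12.
The 7 still-open variables together cover exactly {5, 6, 7, 8, 9, 10, 11} — 7 values for 7 variables — and 7 appears only in locker 5's list, so locker 5 = 7.
The 6 still-open variables draw from only 6 values {5, 6, 8, 9, 10, 11}, so each is used; only locker 1 can be 8, hence locker 1 = 8.
Among the 5 still-open variables, 9 fits only locker 8 (and all 5 values in {5, 6, 9, 10, 11} must be used), so locker 8 = 9.

9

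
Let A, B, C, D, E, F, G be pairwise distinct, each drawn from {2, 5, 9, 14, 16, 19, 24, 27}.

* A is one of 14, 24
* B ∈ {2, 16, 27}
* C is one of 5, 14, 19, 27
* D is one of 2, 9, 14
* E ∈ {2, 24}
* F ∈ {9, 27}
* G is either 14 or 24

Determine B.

The 2 variables A and G are confined to {14, 24}, which locks those values in; drop them from C, D, E.
E must be 2 (only option left). Strike 2 from B, D.
That leaves D = 9. So F can't be 9.
F must be 27 (only option left). Eliminate 27 elsewhere: B, C.
So B = 16.

16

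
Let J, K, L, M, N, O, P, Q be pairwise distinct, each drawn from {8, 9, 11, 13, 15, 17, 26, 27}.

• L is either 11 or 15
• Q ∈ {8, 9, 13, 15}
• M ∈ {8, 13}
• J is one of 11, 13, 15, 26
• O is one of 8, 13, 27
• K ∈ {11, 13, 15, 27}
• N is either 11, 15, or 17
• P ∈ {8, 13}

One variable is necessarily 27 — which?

O

The 8 variables draw from only 8 values {8, 9, 11, 13, 15, 17, 26, 27}, so each is used; only Q can be 9, hence Q = 9.
The 7 still-open variables together cover exactly {8, 11, 13, 15, 17, 26, 27} — 7 values for 7 variables — and 17 appears only in N's list, so N = 17.
Among the 6 still-open variables, 26 fits only J (and all 6 values in {8, 11, 13, 15, 26, 27} must be used), so J = 26.
M and P share exactly the 2 values {8, 13}; by pigeonhole those values go to them, so strike 8, 13 from K, O.
So 27 goes to O.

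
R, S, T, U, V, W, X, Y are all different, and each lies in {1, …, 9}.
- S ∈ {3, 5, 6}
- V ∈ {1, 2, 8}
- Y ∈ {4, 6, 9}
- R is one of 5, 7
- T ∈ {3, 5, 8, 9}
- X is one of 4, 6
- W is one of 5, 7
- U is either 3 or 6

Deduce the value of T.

R and W share exactly the 2 values {5, 7}; by pigeonhole those values go to them, so strike 5, 7 from S, T.
S and U share exactly the 2 values {3, 6}; by pigeonhole those values go to them, so strike 3, 6 from T, X, Y.
That leaves X = 4. Eliminate 4 elsewhere: Y.
Y has just one choice, so Y = 9. So T can't be 9.
So T = 8.

8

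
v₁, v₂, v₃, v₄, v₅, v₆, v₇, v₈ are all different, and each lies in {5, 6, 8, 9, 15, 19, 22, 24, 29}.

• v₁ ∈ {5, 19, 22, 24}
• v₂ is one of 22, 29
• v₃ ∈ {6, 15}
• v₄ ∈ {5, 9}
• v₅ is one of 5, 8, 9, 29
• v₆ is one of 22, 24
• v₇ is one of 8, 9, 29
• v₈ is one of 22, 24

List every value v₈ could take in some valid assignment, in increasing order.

v₆ and v₈ between them cover only {22, 24} — a naked pair. Remove those values from v₁, v₂.
v₂ has just one choice, so v₂ = 29. Eliminate 29 elsewhere: v₅, v₇.
v₄, v₅, v₇ between them cover only {5, 8, 9} — a naked triple. Remove those values from v₁.
v₁ must be 19 (only option left).
No further eliminations apply; v₈ can still be any of 22, 24.

22, 24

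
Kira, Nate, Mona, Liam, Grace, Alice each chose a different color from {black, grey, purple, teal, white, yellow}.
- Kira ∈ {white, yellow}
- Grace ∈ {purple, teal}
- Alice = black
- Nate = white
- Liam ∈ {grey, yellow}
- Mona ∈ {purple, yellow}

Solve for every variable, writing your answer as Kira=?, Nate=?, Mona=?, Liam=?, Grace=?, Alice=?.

Nate's domain is down to {white}, so Nate = white. So Kira can't be white.
Alice's domain is down to {black}, so Alice = black.
Kira must be yellow (only option left). So Mona, Liam can't be yellow.
Mona has just one choice, so Mona = purple. Remove purple from Grace.
Liam's domain is down to {grey}, so Liam = grey.
Grace's domain is down to {teal}, so Grace = teal.

Kira=yellow, Nate=white, Mona=purple, Liam=grey, Grace=teal, Alice=black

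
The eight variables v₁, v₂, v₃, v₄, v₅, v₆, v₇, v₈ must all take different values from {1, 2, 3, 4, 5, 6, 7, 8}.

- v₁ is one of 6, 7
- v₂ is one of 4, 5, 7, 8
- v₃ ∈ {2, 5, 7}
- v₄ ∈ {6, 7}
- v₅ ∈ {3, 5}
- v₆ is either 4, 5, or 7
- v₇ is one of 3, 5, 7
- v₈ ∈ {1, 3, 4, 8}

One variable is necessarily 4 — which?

Among the 8 variables, 1 fits only v₈ (and all 8 values in {1, 2, 3, 4, 5, 6, 7, 8} must be used), so v₈ = 1.
The 7 still-open variables draw from only 7 values {2, 3, 4, 5, 6, 7, 8}, so each is used; only v₃ can be 2, hence v₃ = 2.
The 6 still-open variables draw from only 6 values {3, 4, 5, 6, 7, 8}, so each is used; only v₂ can be 8, hence v₂ = 8.
The 5 still-open variables together cover exactly {3, 4, 5, 6, 7} — 5 values for 5 variables — and 4 appears only in v₆'s list, so v₆ = 4.

v₆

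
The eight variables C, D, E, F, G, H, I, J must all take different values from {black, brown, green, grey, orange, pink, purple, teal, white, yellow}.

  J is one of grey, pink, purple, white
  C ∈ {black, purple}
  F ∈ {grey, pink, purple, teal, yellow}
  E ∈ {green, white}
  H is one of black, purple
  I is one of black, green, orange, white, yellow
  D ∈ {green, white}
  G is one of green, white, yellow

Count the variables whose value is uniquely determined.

2

C and H between them cover only {black, purple} — a naked pair. Remove those values from F, I, J.
The 2 variables D and E are confined to {green, white}, which locks those values in; drop them from G, I, J.
G must be yellow (only option left). Remove yellow from F, I.
I must be orange (only option left).
Determined: G=yellow, I=orange. The other variables each still have more than one consistent value. That makes 2.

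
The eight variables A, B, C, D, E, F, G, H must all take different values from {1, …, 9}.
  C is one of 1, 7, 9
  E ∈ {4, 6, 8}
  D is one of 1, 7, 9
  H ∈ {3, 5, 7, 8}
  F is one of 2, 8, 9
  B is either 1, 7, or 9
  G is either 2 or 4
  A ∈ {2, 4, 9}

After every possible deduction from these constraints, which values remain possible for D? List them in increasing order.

B, C, D share exactly the 3 values {1, 7, 9}; by pigeonhole those values go to them, so strike 1, 7, 9 from A, F, H.
The 2 variables A and G are confined to {2, 4}, which locks those values in; drop them from E, F.
F's domain is down to {8}, so F = 8. Remove 8 from E, H.
E has just one choice, so E = 6.
No further eliminations apply; D can still be any of 1, 7, 9.

1, 7, 9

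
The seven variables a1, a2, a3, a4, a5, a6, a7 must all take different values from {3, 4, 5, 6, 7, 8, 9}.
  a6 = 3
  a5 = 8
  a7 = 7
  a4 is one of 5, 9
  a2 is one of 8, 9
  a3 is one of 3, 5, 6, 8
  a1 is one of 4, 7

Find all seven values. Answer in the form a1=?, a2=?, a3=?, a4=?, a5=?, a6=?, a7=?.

a5 has just one choice, so a5 = 8. Remove 8 from a2, a3.
a6 has just one choice, so a6 = 3. Remove 3 from a3.
a7's domain is down to {7}, so a7 = 7. So a1 can't be 7.
That leaves a1 = 4.
a2 must be 9 (only option left). Remove 9 from a4.
a4 must be 5 (only option left). Remove 5 from a3.
a3's domain is down to {6}, so a3 = 6.

a1=4, a2=9, a3=6, a4=5, a5=8, a6=3, a7=7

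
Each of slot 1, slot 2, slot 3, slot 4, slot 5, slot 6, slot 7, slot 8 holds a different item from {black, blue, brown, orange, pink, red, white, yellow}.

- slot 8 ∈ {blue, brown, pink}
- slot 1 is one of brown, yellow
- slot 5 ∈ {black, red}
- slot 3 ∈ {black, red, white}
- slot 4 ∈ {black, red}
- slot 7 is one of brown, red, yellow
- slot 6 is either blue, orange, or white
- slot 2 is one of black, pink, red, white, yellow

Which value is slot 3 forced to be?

The 8 variables draw from only 8 values {black, blue, brown, orange, pink, red, white, yellow}, so each is used; only slot 6 can be orange, hence slot 6 = orange.
The 7 still-open variables draw from only 7 values {black, blue, brown, pink, red, white, yellow}, so each is used; only slot 8 can be blue, hence slot 8 = blue.
Among the 6 still-open variables, pink fits only slot 2 (and all 6 values in {black, brown, pink, red, white, yellow} must be used), so slot 2 = pink.
The 5 still-open variables together cover exactly {black, brown, red, white, yellow} — 5 values for 5 variables — and white appears only in slot 3's list, so slot 3 = white.

white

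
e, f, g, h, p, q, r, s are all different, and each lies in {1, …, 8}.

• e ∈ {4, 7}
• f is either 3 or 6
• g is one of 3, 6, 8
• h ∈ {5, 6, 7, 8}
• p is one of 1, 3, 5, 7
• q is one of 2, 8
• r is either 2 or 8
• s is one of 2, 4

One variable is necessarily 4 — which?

The 8 variables draw from only 8 values {1, 2, 3, 4, 5, 6, 7, 8}, so each is used; only p can be 1, hence p = 1.
The 7 still-open variables together cover exactly {2, 3, 4, 5, 6, 7, 8} — 7 values for 7 variables — and 5 appears only in h's list, so h = 5.
Among the 6 still-open variables, 7 fits only e (and all 6 values in {2, 3, 4, 6, 7, 8} must be used), so e = 7.
The 5 still-open variables draw from only 5 values {2, 3, 4, 6, 8}, so each is used; only s can be 4, hence s = 4.

s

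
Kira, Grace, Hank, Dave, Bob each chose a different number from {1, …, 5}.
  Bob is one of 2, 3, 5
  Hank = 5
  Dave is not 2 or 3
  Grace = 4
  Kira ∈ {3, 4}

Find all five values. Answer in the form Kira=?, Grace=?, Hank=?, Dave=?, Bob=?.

Grace's domain is down to {4}, so Grace = 4. Strike 4 from Kira, Dave.
Hank has just one choice, so Hank = 5. Remove 5 from Dave, Bob.
That leaves Dave = 1.
Kira has just one choice, so Kira = 3. Strike 3 from Bob.
That leaves Bob = 2.

Kira=3, Grace=4, Hank=5, Dave=1, Bob=2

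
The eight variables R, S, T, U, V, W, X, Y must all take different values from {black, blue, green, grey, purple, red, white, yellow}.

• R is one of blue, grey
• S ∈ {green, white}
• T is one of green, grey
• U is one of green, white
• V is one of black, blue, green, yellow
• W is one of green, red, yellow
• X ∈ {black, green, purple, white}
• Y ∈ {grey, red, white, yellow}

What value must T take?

grey

Among the 8 variables, purple fits only X (and all 8 values in {black, blue, green, grey, purple, red, white, yellow} must be used), so X = purple.
Among the 7 still-open variables, black fits only V (and all 7 values in {black, blue, green, grey, red, white, yellow} must be used), so V = black.
The 6 still-open variables draw from only 6 values {blue, green, grey, red, white, yellow}, so each is used; only R can be blue, hence R = blue.
The 2 variables S and U are confined to {green, white}, which locks those values in; drop them from T, W, Y.
So T = grey.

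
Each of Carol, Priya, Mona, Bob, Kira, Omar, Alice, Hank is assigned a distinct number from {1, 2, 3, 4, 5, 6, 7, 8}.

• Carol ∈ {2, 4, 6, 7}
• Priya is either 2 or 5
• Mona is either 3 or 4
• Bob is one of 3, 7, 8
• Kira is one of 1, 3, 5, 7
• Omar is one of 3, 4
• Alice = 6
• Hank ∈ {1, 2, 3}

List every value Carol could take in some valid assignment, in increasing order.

2, 7

Alice has just one choice, so Alice = 6. So Carol can't be 6.
Among the 7 still-open variables, 8 fits only Bob (and all 7 values in {1, 2, 3, 4, 5, 7, 8} must be used), so Bob = 8.
The 2 variables Mona and Omar are confined to {3, 4}, which locks those values in; drop them from Carol, Kira, Hank.
No further eliminations apply; Carol can still be any of 2, 7.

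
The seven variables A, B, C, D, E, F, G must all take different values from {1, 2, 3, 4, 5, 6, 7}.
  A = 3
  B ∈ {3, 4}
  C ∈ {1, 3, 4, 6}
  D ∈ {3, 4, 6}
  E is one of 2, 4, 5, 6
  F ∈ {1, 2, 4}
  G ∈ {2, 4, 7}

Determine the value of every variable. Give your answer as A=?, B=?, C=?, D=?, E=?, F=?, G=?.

A=3, B=4, C=1, D=6, E=5, F=2, G=7

A has just one choice, so A = 3. So B, C, D can't be 3.
B has just one choice, so B = 4. Remove 4 from C, D, E, F, G.
D has just one choice, so D = 6. Eliminate 6 elsewhere: C, E.
C has just one choice, so C = 1. Eliminate 1 elsewhere: F.
F must be 2 (only option left). So E, G can't be 2.
That leaves G = 7.
E's domain is down to {5}, so E = 5.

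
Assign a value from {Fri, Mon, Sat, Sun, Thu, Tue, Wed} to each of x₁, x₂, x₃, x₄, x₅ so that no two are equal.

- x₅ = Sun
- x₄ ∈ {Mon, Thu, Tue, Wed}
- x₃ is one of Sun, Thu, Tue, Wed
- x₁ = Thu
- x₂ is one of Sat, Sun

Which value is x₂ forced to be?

x₁ has just one choice, so x₁ = Thu. So x₃, x₄ can't be Thu.
That leaves x₅ = Sun. So x₂, x₃ can't be Sun.
So x₂ = Sat.

Sat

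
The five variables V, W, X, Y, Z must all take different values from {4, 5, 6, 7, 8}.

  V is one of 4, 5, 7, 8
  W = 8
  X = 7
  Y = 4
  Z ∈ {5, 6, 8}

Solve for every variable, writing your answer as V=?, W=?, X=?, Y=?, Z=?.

W has just one choice, so W = 8. Strike 8 from V, Z.
That leaves X = 7. Eliminate 7 elsewhere: V.
Y must be 4 (only option left). So V can't be 4.
V has just one choice, so V = 5. So Z can't be 5.
Z has just one choice, so Z = 6.

V=5, W=8, X=7, Y=4, Z=6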